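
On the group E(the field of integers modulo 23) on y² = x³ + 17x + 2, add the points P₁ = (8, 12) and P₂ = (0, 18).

(17, 12)

(8, 12) + (0, 18). λ = (18 - 12)/(0 - 8) ≡ 6/15 mod 23. 15⁻¹ ≡ 20 (mod 23) since 15·20 = 300 ≡ 1, so λ ≡ 5.
  x = λ² - 8 - 0 = 25 - 8 ≡ 17; y = λ·(8 - 17) - 12 ≡ 12. → (17, 12)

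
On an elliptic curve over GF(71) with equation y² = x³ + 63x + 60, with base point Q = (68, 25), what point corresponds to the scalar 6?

Double-and-add on 6 = (110)₂. Start with Q = (68, 25) for the leading 1-bit.
double: tangent at (68, 25): λ = (3·68² + 63)/(2·25) ≡ 19/50. 50⁻¹ ≡ 27 (mod 71), so λ ≡ 19·27 ≡ 16.
  x = λ² - 68 - 68 = 256 - 136 ≡ 49; y = λ·(68 - 49) - 25 ≡ 66. → (49, 66)
add Q: (49, 66) + (68, 25). λ = (25 - 66)/(68 - 49) ≡ 30/19 mod 71. 19⁻¹ ≡ 15 (mod 71), so λ ≡ 24.
  x = λ² - 49 - 68 = 576 - 117 ≡ 33; y = λ·(49 - 33) - 66 ≡ 34. → (33, 34)
double: tangent at (33, 34): λ = (3·33² + 63)/(2·34) ≡ 64/68. 68⁻¹ ≡ 47 (mod 71) since 68·47 = 3196 ≡ 1, so λ ≡ 64·47 ≡ 26.
  x = λ² - 33 - 33 = 676 - 66 ≡ 42; y = λ·(33 - 42) - 34 ≡ 16. → (42, 16)

(42, 16)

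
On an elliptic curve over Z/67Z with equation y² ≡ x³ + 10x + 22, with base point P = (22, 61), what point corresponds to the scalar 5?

Repeated addition: build up to 5P.
2P: tangent at (22, 61): λ = (3·22² + 10)/(2·61) ≡ 55/55. 55⁻¹ ≡ 39 (mod 67), so λ ≡ 55·39 ≡ 1.
  x = λ² - 22 - 22 = 1 - 44 ≡ 24; y = λ·(22 - 24) - 61 ≡ 4. → (24, 4)
3P: (24, 4) + (22, 61). λ = (61 - 4)/(22 - 24) ≡ 57/65 mod 67. 65⁻¹ ≡ 33 (mod 67), so λ ≡ 5.
  x = λ² - 24 - 22 = 25 - 46 ≡ 46; y = λ·(24 - 46) - 4 ≡ 20. → (46, 20)
4P: (46, 20) + (22, 61). λ = (61 - 20)/(22 - 46) ≡ 41/43 mod 67. 43⁻¹ ≡ 53 (mod 67), so λ ≡ 29.
  x = λ² - 46 - 22 = 841 - 68 ≡ 36; y = λ·(46 - 36) - 20 ≡ 2. → (36, 2)
5P: (36, 2) + (22, 61). λ = (61 - 2)/(22 - 36) ≡ 59/53 mod 67. 53⁻¹ ≡ 43 (mod 67), so λ ≡ 58.
  x = λ² - 36 - 22 = 3364 - 58 ≡ 23; y = λ·(36 - 23) - 2 ≡ 15. → (23, 15)

(23, 15)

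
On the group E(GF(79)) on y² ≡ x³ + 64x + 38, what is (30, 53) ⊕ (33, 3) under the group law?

(48, 10)

(30, 53) + (33, 3). λ = (3 - 53)/(33 - 30) ≡ 29/3 mod 79. 3⁻¹ ≡ 53 (mod 79) since 3·53 = 159 ≡ 1, so λ ≡ 36.
  x = λ² - 30 - 33 = 1296 - 63 ≡ 48; y = λ·(30 - 48) - 53 ≡ 10. → (48, 10)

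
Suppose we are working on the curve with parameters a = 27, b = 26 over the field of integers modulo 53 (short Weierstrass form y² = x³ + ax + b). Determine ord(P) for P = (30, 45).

5

2P: tangent at (30, 45): λ = (3·30² + 27)/(2·45) ≡ 24/37. 37⁻¹ ≡ 43 (mod 53), so λ ≡ 24·43 ≡ 25.
  x = λ² - 30 - 30 = 625 - 60 ≡ 35; y = λ·(30 - 35) - 45 ≡ 42. → (35, 42)
3P: (35, 42) + (30, 45). λ = (45 - 42)/(30 - 35) ≡ 3/48 mod 53. 48⁻¹ ≡ 21 (mod 53), so λ ≡ 10.
  x = λ² - 35 - 30 = 100 - 65 ≡ 35; y = λ·(35 - 35) - 42 ≡ 11. → (35, 11)
4P: (35, 11) + (30, 45). λ = (45 - 11)/(30 - 35) ≡ 34/48 mod 53. 48⁻¹ ≡ 21 (mod 53), so λ ≡ 25.
  x = λ² - 35 - 30 = 625 - 65 ≡ 30; y = λ·(35 - 30) - 11 ≡ 8. → (30, 8)
5P: (30, 8) + (30, 45): same x and y₁ ≡ -y₂, so the sum is the point at infinity.
5P = the point at infinity, so the order is 5.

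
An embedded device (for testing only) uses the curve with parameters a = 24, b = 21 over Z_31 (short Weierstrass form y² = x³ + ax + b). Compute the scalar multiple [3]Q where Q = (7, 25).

Repeated addition: build up to 3Q.
2Q: tangent at (7, 25): λ = (3·7² + 24)/(2·25) ≡ 16/19. 19⁻¹ ≡ 18 (mod 31) since 19·18 = 342 ≡ 1, so λ ≡ 16·18 ≡ 9.
  x = λ² - 7 - 7 = 81 - 14 ≡ 5; y = λ·(7 - 5) - 25 ≡ 24. → (5, 24)
3Q: (5, 24) + (7, 25). λ = (25 - 24)/(7 - 5) ≡ 1/2 mod 31. 2⁻¹ ≡ 16 (mod 31) since 2·16 = 32 ≡ 1, so λ ≡ 16.
  x = λ² - 5 - 7 = 256 - 12 ≡ 27; y = λ·(5 - 27) - 24 ≡ 27. → (27, 27)

(27, 27)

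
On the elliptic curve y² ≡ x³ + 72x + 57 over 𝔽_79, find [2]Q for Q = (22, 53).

tangent at (22, 53): λ = (3·22² + 72)/(2·53) ≡ 23/27. 27⁻¹ ≡ 41 (mod 79) since 27·41 = 1107 ≡ 1, so λ ≡ 23·41 ≡ 74.
  x = λ² - 22 - 22 = 5476 - 44 ≡ 60; y = λ·(22 - 60) - 53 ≡ 58. → (60, 58)

(60, 58)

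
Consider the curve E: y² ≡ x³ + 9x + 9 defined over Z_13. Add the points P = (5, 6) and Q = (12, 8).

(12, 5)

(5, 6) + (12, 8). λ = (8 - 6)/(12 - 5) ≡ 2/7 mod 13. 7⁻¹ ≡ 2 (mod 13), so λ ≡ 4.
  x = λ² - 5 - 12 = 16 - 17 ≡ 12; y = λ·(5 - 12) - 6 ≡ 5. → (12, 5)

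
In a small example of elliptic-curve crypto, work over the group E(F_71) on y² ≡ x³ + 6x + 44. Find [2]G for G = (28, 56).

(33, 53)

tangent at (28, 56): λ = (3·28² + 6)/(2·56) ≡ 15/41. 41⁻¹ ≡ 26 (mod 71), so λ ≡ 15·26 ≡ 35.
  x = λ² - 28 - 28 = 1225 - 56 ≡ 33; y = λ·(28 - 33) - 56 ≡ 53. → (33, 53)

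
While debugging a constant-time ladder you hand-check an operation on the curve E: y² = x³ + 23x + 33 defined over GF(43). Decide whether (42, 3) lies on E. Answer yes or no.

yes

y² = 3² ≡ 9; x³ + 23x + 33 = 75087 ≡ 9 (mod 43). 9 = 9.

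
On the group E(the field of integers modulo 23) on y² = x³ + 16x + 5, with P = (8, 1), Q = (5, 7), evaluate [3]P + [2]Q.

First 3P:
Repeated addition: build up to 3P.
2P: tangent at (8, 1): λ = (3·8² + 16)/(2·1) ≡ 1/2. 2⁻¹ ≡ 12 (mod 23), so λ ≡ 1·12 ≡ 12.
  x = λ² - 8 - 8 = 144 - 16 ≡ 13; y = λ·(8 - 13) - 1 ≡ 8. → (13, 8)
3P: (13, 8) + (8, 1). λ = (1 - 8)/(8 - 13) ≡ 16/18 mod 23. 18⁻¹ ≡ 9 (mod 23) since 18·9 = 162 ≡ 1, so λ ≡ 6.
  x = λ² - 13 - 8 = 36 - 21 ≡ 15; y = λ·(13 - 15) - 8 ≡ 3. → (15, 3)
3P = (15, 3).
Next 2Q:
Repeated addition: build up to 2Q.
2Q: tangent at (5, 7): λ = (3·5² + 16)/(2·7) ≡ 22/14. 14⁻¹ ≡ 5 (mod 23), so λ ≡ 22·5 ≡ 18.
  x = λ² - 5 - 5 = 324 - 10 ≡ 15; y = λ·(5 - 15) - 7 ≡ 20. → (15, 20)
2Q = (15, 20).
Finally 3P + 2Q:
(15, 3) + (15, 20): same x and y₁ ≡ -y₂, so the sum is ∞.

O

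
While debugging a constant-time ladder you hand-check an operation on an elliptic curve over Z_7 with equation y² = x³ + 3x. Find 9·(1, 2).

Write P = (1, 2).
Double-and-add on 9 = (1001)₂. Start with P = (1, 2) for the leading 1-bit.
double: tangent at (1, 2): λ = (3·1² + 3)/(2·2) ≡ 6/4. 4⁻¹ ≡ 2 (mod 7), so λ ≡ 6·2 ≡ 5.
  x = λ² - 1 - 1 = 25 - 2 ≡ 2; y = λ·(1 - 2) - 2 ≡ 0. → (2, 0)
double: (2, 0) + (2, 0): same x and y₁ ≡ -y₂, so the sum is the point at infinity.
double: the point at infinity + the point at infinity = the point at infinity (identity).
add P: the point at infinity + (1, 2) = (1, 2) (identity).

(1, 2)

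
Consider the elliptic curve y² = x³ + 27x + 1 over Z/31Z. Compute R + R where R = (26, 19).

(30, 29)

tangent at (26, 19): λ = (3·26² + 27)/(2·19) ≡ 9/7. 7⁻¹ ≡ 9 (mod 31), so λ ≡ 9·9 ≡ 19.
  x = λ² - 26 - 26 = 361 - 52 ≡ 30; y = λ·(26 - 30) - 19 ≡ 29. → (30, 29)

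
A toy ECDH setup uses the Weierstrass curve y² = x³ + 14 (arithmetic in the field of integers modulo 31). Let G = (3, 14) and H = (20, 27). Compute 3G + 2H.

(18, 24)

First 3G:
Repeated addition: build up to 3G.
2G: tangent at (3, 14): λ = (3·3² + 0)/(2·14) ≡ 27/28. 28⁻¹ ≡ 10 (mod 31), so λ ≡ 27·10 ≡ 22.
  x = λ² - 3 - 3 = 484 - 6 ≡ 13; y = λ·(3 - 13) - 14 ≡ 14. → (13, 14)
3G: (13, 14) + (3, 14). λ = (14 - 14)/(3 - 13) ≡ 0/21 mod 31. 21⁻¹ ≡ 3 (mod 31) since 21·3 = 63 ≡ 1, so λ ≡ 0.
  x = λ² - 13 - 3 = 0 - 16 ≡ 15; y = λ·(13 - 15) - 14 ≡ 17. → (15, 17)
3G = (15, 17).
Next 2H:
Repeated addition: build up to 2H.
2H: tangent at (20, 27): λ = (3·20² + 0)/(2·27) ≡ 22/23. 23⁻¹ ≡ 27 (mod 31) since 23·27 = 621 ≡ 1, so λ ≡ 22·27 ≡ 5.
  x = λ² - 20 - 20 = 25 - 40 ≡ 16; y = λ·(20 - 16) - 27 ≡ 24. → (16, 24)
2H = (16, 24).
Finally 3G + 2H:
(15, 17) + (16, 24). λ = (24 - 17)/(16 - 15) ≡ 7/1 mod 31. 1⁻¹ ≡ 1 (mod 31) since 1·1 = 1 ≡ 1, so λ ≡ 7.
  x = λ² - 15 - 16 = 49 - 31 ≡ 18; y = λ·(15 - 18) - 17 ≡ 24. → (18, 24)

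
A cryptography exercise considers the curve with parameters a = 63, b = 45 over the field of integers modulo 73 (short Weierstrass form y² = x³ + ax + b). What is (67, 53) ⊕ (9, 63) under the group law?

(67, 53) + (9, 63). λ = (63 - 53)/(9 - 67) ≡ 10/15 mod 73. 15⁻¹ ≡ 39 (mod 73), so λ ≡ 25.
  x = λ² - 67 - 9 = 625 - 76 ≡ 38; y = λ·(67 - 38) - 53 ≡ 15. → (38, 15)

(38, 15)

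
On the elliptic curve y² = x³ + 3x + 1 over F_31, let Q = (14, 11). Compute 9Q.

(0, 30)

Repeated addition: build up to 9Q.
2Q: tangent at (14, 11): λ = (3·14² + 3)/(2·11) ≡ 2/22. 22⁻¹ ≡ 24 (mod 31), so λ ≡ 2·24 ≡ 17.
  x = λ² - 14 - 14 = 289 - 28 ≡ 13; y = λ·(14 - 13) - 11 ≡ 6. → (13, 6)
3Q: (13, 6) + (14, 11). λ = (11 - 6)/(14 - 13) ≡ 5/1 mod 31. 1⁻¹ ≡ 1 (mod 31), so λ ≡ 5.
  x = λ² - 13 - 14 = 25 - 27 ≡ 29; y = λ·(13 - 29) - 6 ≡ 7. → (29, 7)
4Q: (29, 7) + (14, 11). λ = (11 - 7)/(14 - 29) ≡ 4/16 mod 31. 16⁻¹ ≡ 2 (mod 31), so λ ≡ 8.
  x = λ² - 29 - 14 = 64 - 43 ≡ 21; y = λ·(29 - 21) - 7 ≡ 26. → (21, 26)
5Q: (21, 26) + (14, 11). λ = (11 - 26)/(14 - 21) ≡ 16/24 mod 31. 24⁻¹ ≡ 22 (mod 31), so λ ≡ 11.
  x = λ² - 21 - 14 = 121 - 35 ≡ 24; y = λ·(21 - 24) - 26 ≡ 3. → (24, 3)
6Q: (24, 3) + (14, 11). λ = (11 - 3)/(14 - 24) ≡ 8/21 mod 31. 21⁻¹ ≡ 3 (mod 31), so λ ≡ 24.
  x = λ² - 24 - 14 = 576 - 38 ≡ 11; y = λ·(24 - 11) - 3 ≡ 30. → (11, 30)
7Q: (11, 30) + (14, 11). λ = (11 - 30)/(14 - 11) ≡ 12/3 mod 31. 3⁻¹ ≡ 21 (mod 31), so λ ≡ 4.
  x = λ² - 11 - 14 = 16 - 25 ≡ 22; y = λ·(11 - 22) - 30 ≡ 19. → (22, 19)
8Q: (22, 19) + (14, 11). λ = (11 - 19)/(14 - 22) ≡ 23/23 mod 31. 23⁻¹ ≡ 27 (mod 31) since 23·27 = 621 ≡ 1, so λ ≡ 1.
  x = λ² - 22 - 14 = 1 - 36 ≡ 27; y = λ·(22 - 27) - 19 ≡ 7. → (27, 7)
9Q: (27, 7) + (14, 11). λ = (11 - 7)/(14 - 27) ≡ 4/18 mod 31. 18⁻¹ ≡ 19 (mod 31) since 18·19 = 342 ≡ 1, so λ ≡ 14.
  x = λ² - 27 - 14 = 196 - 41 ≡ 0; y = λ·(27 - 0) - 7 ≡ 30. → (0, 30)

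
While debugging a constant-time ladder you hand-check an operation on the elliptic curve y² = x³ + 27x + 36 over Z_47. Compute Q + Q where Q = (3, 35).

tangent at (3, 35): λ = (3·3² + 27)/(2·35) ≡ 7/23. 23⁻¹ ≡ 45 (mod 47) since 23·45 = 1035 ≡ 1, so λ ≡ 7·45 ≡ 33.
  x = λ² - 3 - 3 = 1089 - 6 ≡ 2; y = λ·(3 - 2) - 35 ≡ 45. → (2, 45)

(2, 45)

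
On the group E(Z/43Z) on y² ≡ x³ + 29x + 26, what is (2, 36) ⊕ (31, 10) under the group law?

(31, 33)

(2, 36) + (31, 10). λ = (10 - 36)/(31 - 2) ≡ 17/29 mod 43. 29⁻¹ ≡ 3 (mod 43), so λ ≡ 8.
  x = λ² - 2 - 31 = 64 - 33 ≡ 31; y = λ·(2 - 31) - 36 ≡ 33. → (31, 33)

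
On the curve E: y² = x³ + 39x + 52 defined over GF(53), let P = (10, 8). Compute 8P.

(3, 39)

Repeated addition: build up to 8P.
2P: tangent at (10, 8): λ = (3·10² + 39)/(2·8) ≡ 21/16. 16⁻¹ ≡ 10 (mod 53) since 16·10 = 160 ≡ 1, so λ ≡ 21·10 ≡ 51.
  x = λ² - 10 - 10 = 2601 - 20 ≡ 37; y = λ·(10 - 37) - 8 ≡ 46. → (37, 46)
3P: (37, 46) + (10, 8). λ = (8 - 46)/(10 - 37) ≡ 15/26 mod 53. 26⁻¹ ≡ 51 (mod 53), so λ ≡ 23.
  x = λ² - 37 - 10 = 529 - 47 ≡ 5; y = λ·(37 - 5) - 46 ≡ 1. → (5, 1)
4P: (5, 1) + (10, 8). λ = (8 - 1)/(10 - 5) ≡ 7/5 mod 53. 5⁻¹ ≡ 32 (mod 53) since 5·32 = 160 ≡ 1, so λ ≡ 12.
  x = λ² - 5 - 10 = 144 - 15 ≡ 23; y = λ·(5 - 23) - 1 ≡ 48. → (23, 48)
5P: (23, 48) + (10, 8). λ = (8 - 48)/(10 - 23) ≡ 13/40 mod 53. 40⁻¹ ≡ 4 (mod 53), so λ ≡ 52.
  x = λ² - 23 - 10 = 2704 - 33 ≡ 21; y = λ·(23 - 21) - 48 ≡ 3. → (21, 3)
6P: (21, 3) + (10, 8). λ = (8 - 3)/(10 - 21) ≡ 5/42 mod 53. 42⁻¹ ≡ 24 (mod 53) since 42·24 = 1008 ≡ 1, so λ ≡ 14.
  x = λ² - 21 - 10 = 196 - 31 ≡ 6; y = λ·(21 - 6) - 3 ≡ 48. → (6, 48)
7P: (6, 48) + (10, 8). λ = (8 - 48)/(10 - 6) ≡ 13/4 mod 53. 4⁻¹ ≡ 40 (mod 53) since 4·40 = 160 ≡ 1, so λ ≡ 43.
  x = λ² - 6 - 10 = 1849 - 16 ≡ 31; y = λ·(6 - 31) - 48 ≡ 43. → (31, 43)
8P: (31, 43) + (10, 8). λ = (8 - 43)/(10 - 31) ≡ 18/32 mod 53. 32⁻¹ ≡ 5 (mod 53) since 32·5 = 160 ≡ 1, so λ ≡ 37.
  x = λ² - 31 - 10 = 1369 - 41 ≡ 3; y = λ·(31 - 3) - 43 ≡ 39. → (3, 39)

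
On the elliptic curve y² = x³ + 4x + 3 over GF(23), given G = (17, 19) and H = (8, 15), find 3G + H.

First 3G:
Repeated addition: build up to 3G.
2G: tangent at (17, 19): λ = (3·17² + 4)/(2·19) ≡ 20/15. 15⁻¹ ≡ 20 (mod 23), so λ ≡ 20·20 ≡ 9.
  x = λ² - 17 - 17 = 81 - 34 ≡ 1; y = λ·(17 - 1) - 19 ≡ 10. → (1, 10)
3G: (1, 10) + (17, 19). λ = (19 - 10)/(17 - 1) ≡ 9/16 mod 23. 16⁻¹ ≡ 13 (mod 23), so λ ≡ 2.
  x = λ² - 1 - 17 = 4 - 18 ≡ 9; y = λ·(1 - 9) - 10 ≡ 20. → (9, 20)
3G = (9, 20).
Finally 3G + H:
(9, 20) + (8, 15). λ = (15 - 20)/(8 - 9) ≡ 18/22 mod 23. 22⁻¹ ≡ 22 (mod 23) since 22·22 = 484 ≡ 1, so λ ≡ 5.
  x = λ² - 9 - 8 = 25 - 17 ≡ 8; y = λ·(9 - 8) - 20 ≡ 8. → (8, 8)

(8, 8)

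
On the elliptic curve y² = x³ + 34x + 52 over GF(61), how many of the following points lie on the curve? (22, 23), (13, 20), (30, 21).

1

(22, 23): 23² ≡ 41, rhs ≡ 41 → on.
(13, 20): 20² ≡ 34, rhs ≡ 7 → off.
(30, 21): 21² ≡ 14, rhs ≡ 12 → off.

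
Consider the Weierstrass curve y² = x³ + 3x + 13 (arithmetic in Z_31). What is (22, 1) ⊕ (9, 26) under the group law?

(7, 25)

(22, 1) + (9, 26). λ = (26 - 1)/(9 - 22) ≡ 25/18 mod 31. 18⁻¹ ≡ 19 (mod 31), so λ ≡ 10.
  x = λ² - 22 - 9 = 100 - 31 ≡ 7; y = λ·(22 - 7) - 1 ≡ 25. → (7, 25)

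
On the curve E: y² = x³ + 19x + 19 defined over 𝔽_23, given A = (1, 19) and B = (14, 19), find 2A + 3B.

First 2A:
Repeated addition: build up to 2A.
2A: tangent at (1, 19): λ = (3·1² + 19)/(2·19) ≡ 22/15. 15⁻¹ ≡ 20 (mod 23), so λ ≡ 22·20 ≡ 3.
  x = λ² - 1 - 1 = 9 - 2 ≡ 7; y = λ·(1 - 7) - 19 ≡ 9. → (7, 9)
2A = (7, 9).
Next 3B:
Repeated addition: build up to 3B.
2B: tangent at (14, 19): λ = (3·14² + 19)/(2·19) ≡ 9/15. 15⁻¹ ≡ 20 (mod 23), so λ ≡ 9·20 ≡ 19.
  x = λ² - 14 - 14 = 361 - 28 ≡ 11; y = λ·(14 - 11) - 19 ≡ 15. → (11, 15)
3B: (11, 15) + (14, 19). λ = (19 - 15)/(14 - 11) ≡ 4/3 mod 23. 3⁻¹ ≡ 8 (mod 23), so λ ≡ 9.
  x = λ² - 11 - 14 = 81 - 25 ≡ 10; y = λ·(11 - 10) - 15 ≡ 17. → (10, 17)
3B = (10, 17).
Finally 2A + 3B:
(7, 9) + (10, 17). λ = (17 - 9)/(10 - 7) ≡ 8/3 mod 23. 3⁻¹ ≡ 8 (mod 23), so λ ≡ 18.
  x = λ² - 7 - 10 = 324 - 17 ≡ 8; y = λ·(7 - 8) - 9 ≡ 19. → (8, 19)

(8, 19)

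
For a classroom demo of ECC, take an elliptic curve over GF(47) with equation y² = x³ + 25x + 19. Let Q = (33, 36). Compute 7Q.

(4, 18)

Repeated addition: build up to 7Q.
2Q: tangent at (33, 36): λ = (3·33² + 25)/(2·36) ≡ 2/25. 25⁻¹ ≡ 32 (mod 47) since 25·32 = 800 ≡ 1, so λ ≡ 2·32 ≡ 17.
  x = λ² - 33 - 33 = 289 - 66 ≡ 35; y = λ·(33 - 35) - 36 ≡ 24. → (35, 24)
3Q: (35, 24) + (33, 36). λ = (36 - 24)/(33 - 35) ≡ 12/45 mod 47. 45⁻¹ ≡ 23 (mod 47) since 45·23 = 1035 ≡ 1, so λ ≡ 41.
  x = λ² - 35 - 33 = 1681 - 68 ≡ 15; y = λ·(35 - 15) - 24 ≡ 44. → (15, 44)
4Q: (15, 44) + (33, 36). λ = (36 - 44)/(33 - 15) ≡ 39/18 mod 47. 18⁻¹ ≡ 34 (mod 47) since 18·34 = 612 ≡ 1, so λ ≡ 10.
  x = λ² - 15 - 33 = 100 - 48 ≡ 5; y = λ·(15 - 5) - 44 ≡ 9. → (5, 9)
5Q: (5, 9) + (33, 36). λ = (36 - 9)/(33 - 5) ≡ 27/28 mod 47. 28⁻¹ ≡ 42 (mod 47), so λ ≡ 6.
  x = λ² - 5 - 33 = 36 - 38 ≡ 45; y = λ·(5 - 45) - 9 ≡ 33. → (45, 33)
6Q: (45, 33) + (33, 36). λ = (36 - 33)/(33 - 45) ≡ 3/35 mod 47. 35⁻¹ ≡ 43 (mod 47), so λ ≡ 35.
  x = λ² - 45 - 33 = 1225 - 78 ≡ 19; y = λ·(45 - 19) - 33 ≡ 31. → (19, 31)
7Q: (19, 31) + (33, 36). λ = (36 - 31)/(33 - 19) ≡ 5/14 mod 47. 14⁻¹ ≡ 37 (mod 47), so λ ≡ 44.
  x = λ² - 19 - 33 = 1936 - 52 ≡ 4; y = λ·(19 - 4) - 31 ≡ 18. → (4, 18)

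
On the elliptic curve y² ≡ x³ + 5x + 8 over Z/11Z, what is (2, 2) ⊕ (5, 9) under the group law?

(2, 2) + (5, 9). λ = (9 - 2)/(5 - 2) ≡ 7/3 mod 11. 3⁻¹ ≡ 4 (mod 11), so λ ≡ 6.
  x = λ² - 2 - 5 = 36 - 7 ≡ 7; y = λ·(2 - 7) - 2 ≡ 1. → (7, 1)

(7, 1)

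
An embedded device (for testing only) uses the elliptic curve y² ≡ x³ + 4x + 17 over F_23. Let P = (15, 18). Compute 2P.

(11, 14)

tangent at (15, 18): λ = (3·15² + 4)/(2·18) ≡ 12/13. 13⁻¹ ≡ 16 (mod 23) since 13·16 = 208 ≡ 1, so λ ≡ 12·16 ≡ 8.
  x = λ² - 15 - 15 = 64 - 30 ≡ 11; y = λ·(15 - 11) - 18 ≡ 14. → (11, 14)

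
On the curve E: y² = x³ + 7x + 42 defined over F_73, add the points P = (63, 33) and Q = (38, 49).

(63, 33) + (38, 49). λ = (49 - 33)/(38 - 63) ≡ 16/48 mod 73. 48⁻¹ ≡ 35 (mod 73), so λ ≡ 49.
  x = λ² - 63 - 38 = 2401 - 101 ≡ 37; y = λ·(63 - 37) - 33 ≡ 0. → (37, 0)

(37, 0)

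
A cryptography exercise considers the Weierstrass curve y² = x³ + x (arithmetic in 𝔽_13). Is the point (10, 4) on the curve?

no

y² = 4² ≡ 3; x³ + 1x + 0 = 1010 ≡ 9 (mod 13). 3 ≠ 9.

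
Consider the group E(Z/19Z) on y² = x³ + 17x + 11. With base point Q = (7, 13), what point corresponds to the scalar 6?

(13, 4)

Repeated addition: build up to 6Q.
2Q: tangent at (7, 13): λ = (3·7² + 17)/(2·13) ≡ 12/7. 7⁻¹ ≡ 11 (mod 19), so λ ≡ 12·11 ≡ 18.
  x = λ² - 7 - 7 = 324 - 14 ≡ 6; y = λ·(7 - 6) - 13 ≡ 5. → (6, 5)
3Q: (6, 5) + (7, 13). λ = (13 - 5)/(7 - 6) ≡ 8/1 mod 19. 1⁻¹ ≡ 1 (mod 19) since 1·1 = 1 ≡ 1, so λ ≡ 8.
  x = λ² - 6 - 7 = 64 - 13 ≡ 13; y = λ·(6 - 13) - 5 ≡ 15. → (13, 15)
4Q: (13, 15) + (7, 13). λ = (13 - 15)/(7 - 13) ≡ 17/13 mod 19. 13⁻¹ ≡ 3 (mod 19), so λ ≡ 13.
  x = λ² - 13 - 7 = 169 - 20 ≡ 16; y = λ·(13 - 16) - 15 ≡ 3. → (16, 3)
5Q: (16, 3) + (7, 13). λ = (13 - 3)/(7 - 16) ≡ 10/10 mod 19. 10⁻¹ ≡ 2 (mod 19) since 10·2 = 20 ≡ 1, so λ ≡ 1.
  x = λ² - 16 - 7 = 1 - 23 ≡ 16; y = λ·(16 - 16) - 3 ≡ 16. → (16, 16)
6Q: (16, 16) + (7, 13). λ = (13 - 16)/(7 - 16) ≡ 16/10 mod 19. 10⁻¹ ≡ 2 (mod 19), so λ ≡ 13.
  x = λ² - 16 - 7 = 169 - 23 ≡ 13; y = λ·(16 - 13) - 16 ≡ 4. → (13, 4)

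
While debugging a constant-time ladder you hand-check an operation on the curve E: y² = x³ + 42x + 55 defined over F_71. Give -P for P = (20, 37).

(20, 34)

-(20, 37) = (20, -37 mod 71) = (20, 34).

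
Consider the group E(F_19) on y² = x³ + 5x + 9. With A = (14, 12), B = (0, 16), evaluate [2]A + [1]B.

O

First 2A:
Repeated addition: build up to 2A.
2A: tangent at (14, 12): λ = (3·14² + 5)/(2·12) ≡ 4/5. 5⁻¹ ≡ 4 (mod 19), so λ ≡ 4·4 ≡ 16.
  x = λ² - 14 - 14 = 256 - 28 ≡ 0; y = λ·(14 - 0) - 12 ≡ 3. → (0, 3)
2A = (0, 3).
Finally 2A + B:
(0, 3) + (0, 16): same x and y₁ ≡ -y₂, so the sum is O.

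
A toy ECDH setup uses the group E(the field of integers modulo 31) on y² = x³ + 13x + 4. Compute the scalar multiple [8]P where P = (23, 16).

Repeated addition: build up to 8P.
2P: tangent at (23, 16): λ = (3·23² + 13)/(2·16) ≡ 19/1. 1⁻¹ ≡ 1 (mod 31), so λ ≡ 19·1 ≡ 19.
  x = λ² - 23 - 23 = 361 - 46 ≡ 5; y = λ·(23 - 5) - 16 ≡ 16. → (5, 16)
3P: (5, 16) + (23, 16). λ = (16 - 16)/(23 - 5) ≡ 0/18 mod 31. 18⁻¹ ≡ 19 (mod 31), so λ ≡ 0.
  x = λ² - 5 - 23 = 0 - 28 ≡ 3; y = λ·(5 - 3) - 16 ≡ 15. → (3, 15)
4P: (3, 15) + (23, 16). λ = (16 - 15)/(23 - 3) ≡ 1/20 mod 31. 20⁻¹ ≡ 14 (mod 31), so λ ≡ 14.
  x = λ² - 3 - 23 = 196 - 26 ≡ 15; y = λ·(3 - 15) - 15 ≡ 3. → (15, 3)
5P: (15, 3) + (23, 16). λ = (16 - 3)/(23 - 15) ≡ 13/8 mod 31. 8⁻¹ ≡ 4 (mod 31) since 8·4 = 32 ≡ 1, so λ ≡ 21.
  x = λ² - 15 - 23 = 441 - 38 ≡ 0; y = λ·(15 - 0) - 3 ≡ 2. → (0, 2)
6P: (0, 2) + (23, 16). λ = (16 - 2)/(23 - 0) ≡ 14/23 mod 31. 23⁻¹ ≡ 27 (mod 31), so λ ≡ 6.
  x = λ² - 0 - 23 = 36 - 23 ≡ 13; y = λ·(0 - 13) - 2 ≡ 13. → (13, 13)
7P: (13, 13) + (23, 16). λ = (16 - 13)/(23 - 13) ≡ 3/10 mod 31. 10⁻¹ ≡ 28 (mod 31) since 10·28 = 280 ≡ 1, so λ ≡ 22.
  x = λ² - 13 - 23 = 484 - 36 ≡ 14; y = λ·(13 - 14) - 13 ≡ 27. → (14, 27)
8P: (14, 27) + (23, 16). λ = (16 - 27)/(23 - 14) ≡ 20/9 mod 31. 9⁻¹ ≡ 7 (mod 31), so λ ≡ 16.
  x = λ² - 14 - 23 = 256 - 37 ≡ 2; y = λ·(14 - 2) - 27 ≡ 10. → (2, 10)

(2, 10)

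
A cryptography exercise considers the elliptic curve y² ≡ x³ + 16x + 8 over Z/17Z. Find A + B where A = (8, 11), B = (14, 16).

(8, 11) + (14, 16). λ = (16 - 11)/(14 - 8) ≡ 5/6 mod 17. 6⁻¹ ≡ 3 (mod 17) since 6·3 = 18 ≡ 1, so λ ≡ 15.
  x = λ² - 8 - 14 = 225 - 22 ≡ 16; y = λ·(8 - 16) - 11 ≡ 5. → (16, 5)

(16, 5)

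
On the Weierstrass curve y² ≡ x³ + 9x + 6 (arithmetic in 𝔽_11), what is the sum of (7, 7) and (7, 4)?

The two points share x = 7 and their y-coordinates satisfy 7 + 4 ≡ 0 (mod 11), so they are inverses. Their sum is ∞.

O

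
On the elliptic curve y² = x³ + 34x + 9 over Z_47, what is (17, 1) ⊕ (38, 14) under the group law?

(4, 16)

(17, 1) + (38, 14). λ = (14 - 1)/(38 - 17) ≡ 13/21 mod 47. 21⁻¹ ≡ 9 (mod 47), so λ ≡ 23.
  x = λ² - 17 - 38 = 529 - 55 ≡ 4; y = λ·(17 - 4) - 1 ≡ 16. → (4, 16)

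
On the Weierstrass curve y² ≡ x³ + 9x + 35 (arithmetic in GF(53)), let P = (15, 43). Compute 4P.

(29, 27)

Repeated addition: build up to 4P.
2P: tangent at (15, 43): λ = (3·15² + 9)/(2·43) ≡ 48/33. 33⁻¹ ≡ 45 (mod 53), so λ ≡ 48·45 ≡ 40.
  x = λ² - 15 - 15 = 1600 - 30 ≡ 33; y = λ·(15 - 33) - 43 ≡ 32. → (33, 32)
3P: (33, 32) + (15, 43). λ = (43 - 32)/(15 - 33) ≡ 11/35 mod 53. 35⁻¹ ≡ 50 (mod 53) since 35·50 = 1750 ≡ 1, so λ ≡ 20.
  x = λ² - 33 - 15 = 400 - 48 ≡ 34; y = λ·(33 - 34) - 32 ≡ 1. → (34, 1)
4P: (34, 1) + (15, 43). λ = (43 - 1)/(15 - 34) ≡ 42/34 mod 53. 34⁻¹ ≡ 39 (mod 53), so λ ≡ 48.
  x = λ² - 34 - 15 = 2304 - 49 ≡ 29; y = λ·(34 - 29) - 1 ≡ 27. → (29, 27)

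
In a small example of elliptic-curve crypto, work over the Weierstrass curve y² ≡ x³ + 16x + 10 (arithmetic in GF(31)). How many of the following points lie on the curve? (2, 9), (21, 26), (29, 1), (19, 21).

2

(2, 9): 9² ≡ 19, rhs ≡ 19 → on.
(21, 26): 26² ≡ 25, rhs ≡ 28 → off.
(29, 1): 1² ≡ 1, rhs ≡ 1 → on.
(19, 21): 21² ≡ 7, rhs ≡ 12 → off.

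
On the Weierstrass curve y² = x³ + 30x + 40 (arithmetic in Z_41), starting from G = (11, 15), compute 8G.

Repeated addition: build up to 8G.
2G: tangent at (11, 15): λ = (3·11² + 30)/(2·15) ≡ 24/30. 30⁻¹ ≡ 26 (mod 41), so λ ≡ 24·26 ≡ 9.
  x = λ² - 11 - 11 = 81 - 22 ≡ 18; y = λ·(11 - 18) - 15 ≡ 4. → (18, 4)
3G: (18, 4) + (11, 15). λ = (15 - 4)/(11 - 18) ≡ 11/34 mod 41. 34⁻¹ ≡ 35 (mod 41) since 34·35 = 1190 ≡ 1, so λ ≡ 16.
  x = λ² - 18 - 11 = 256 - 29 ≡ 22; y = λ·(18 - 22) - 4 ≡ 14. → (22, 14)
4G: (22, 14) + (11, 15). λ = (15 - 14)/(11 - 22) ≡ 1/30 mod 41. 30⁻¹ ≡ 26 (mod 41) since 30·26 = 780 ≡ 1, so λ ≡ 26.
  x = λ² - 22 - 11 = 676 - 33 ≡ 28; y = λ·(22 - 28) - 14 ≡ 35. → (28, 35)
5G: (28, 35) + (11, 15). λ = (15 - 35)/(11 - 28) ≡ 21/24 mod 41. 24⁻¹ ≡ 12 (mod 41), so λ ≡ 6.
  x = λ² - 28 - 11 = 36 - 39 ≡ 38; y = λ·(28 - 38) - 35 ≡ 28. → (38, 28)
6G: (38, 28) + (11, 15). λ = (15 - 28)/(11 - 38) ≡ 28/14 mod 41. 14⁻¹ ≡ 3 (mod 41), so λ ≡ 2.
  x = λ² - 38 - 11 = 4 - 49 ≡ 37; y = λ·(38 - 37) - 28 ≡ 15. → (37, 15)
7G: (37, 15) + (11, 15). λ = (15 - 15)/(11 - 37) ≡ 0/15 mod 41. 15⁻¹ ≡ 11 (mod 41) since 15·11 = 165 ≡ 1, so λ ≡ 0.
  x = λ² - 37 - 11 = 0 - 48 ≡ 34; y = λ·(37 - 34) - 15 ≡ 26. → (34, 26)
8G: (34, 26) + (11, 15). λ = (15 - 26)/(11 - 34) ≡ 30/18 mod 41. 18⁻¹ ≡ 16 (mod 41) since 18·16 = 288 ≡ 1, so λ ≡ 29.
  x = λ² - 34 - 11 = 841 - 45 ≡ 17; y = λ·(34 - 17) - 26 ≡ 16. → (17, 16)

(17, 16)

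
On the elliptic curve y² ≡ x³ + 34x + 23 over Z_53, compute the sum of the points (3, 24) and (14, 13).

(3, 24) + (14, 13). λ = (13 - 24)/(14 - 3) ≡ 42/11 mod 53. 11⁻¹ ≡ 29 (mod 53) since 11·29 = 319 ≡ 1, so λ ≡ 52.
  x = λ² - 3 - 14 = 2704 - 17 ≡ 37; y = λ·(3 - 37) - 24 ≡ 10. → (37, 10)

(37, 10)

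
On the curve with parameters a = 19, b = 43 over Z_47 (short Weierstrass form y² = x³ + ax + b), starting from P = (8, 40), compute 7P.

(19, 42)

Repeated addition: build up to 7P.
2P: tangent at (8, 40): λ = (3·8² + 19)/(2·40) ≡ 23/33. 33⁻¹ ≡ 10 (mod 47), so λ ≡ 23·10 ≡ 42.
  x = λ² - 8 - 8 = 1764 - 16 ≡ 9; y = λ·(8 - 9) - 40 ≡ 12. → (9, 12)
3P: (9, 12) + (8, 40). λ = (40 - 12)/(8 - 9) ≡ 28/46 mod 47. 46⁻¹ ≡ 46 (mod 47) since 46·46 = 2116 ≡ 1, so λ ≡ 19.
  x = λ² - 9 - 8 = 361 - 17 ≡ 15; y = λ·(9 - 15) - 12 ≡ 15. → (15, 15)
4P: (15, 15) + (8, 40). λ = (40 - 15)/(8 - 15) ≡ 25/40 mod 47. 40⁻¹ ≡ 20 (mod 47), so λ ≡ 30.
  x = λ² - 15 - 8 = 900 - 23 ≡ 31; y = λ·(15 - 31) - 15 ≡ 22. → (31, 22)
5P: (31, 22) + (8, 40). λ = (40 - 22)/(8 - 31) ≡ 18/24 mod 47. 24⁻¹ ≡ 2 (mod 47), so λ ≡ 36.
  x = λ² - 31 - 8 = 1296 - 39 ≡ 35; y = λ·(31 - 35) - 22 ≡ 22. → (35, 22)
6P: (35, 22) + (8, 40). λ = (40 - 22)/(8 - 35) ≡ 18/20 mod 47. 20⁻¹ ≡ 40 (mod 47), so λ ≡ 15.
  x = λ² - 35 - 8 = 225 - 43 ≡ 41; y = λ·(35 - 41) - 22 ≡ 29. → (41, 29)
7P: (41, 29) + (8, 40). λ = (40 - 29)/(8 - 41) ≡ 11/14 mod 47. 14⁻¹ ≡ 37 (mod 47), so λ ≡ 31.
  x = λ² - 41 - 8 = 961 - 49 ≡ 19; y = λ·(41 - 19) - 29 ≡ 42. → (19, 42)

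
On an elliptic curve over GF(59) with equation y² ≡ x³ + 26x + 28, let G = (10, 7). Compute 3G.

(10, 52)

Repeated addition: build up to 3G.
2G: tangent at (10, 7): λ = (3·10² + 26)/(2·7) ≡ 31/14. 14⁻¹ ≡ 38 (mod 59) since 14·38 = 532 ≡ 1, so λ ≡ 31·38 ≡ 57.
  x = λ² - 10 - 10 = 3249 - 20 ≡ 43; y = λ·(10 - 43) - 7 ≡ 0. → (43, 0)
3G: (43, 0) + (10, 7). λ = (7 - 0)/(10 - 43) ≡ 7/26 mod 59. 26⁻¹ ≡ 25 (mod 59) since 26·25 = 650 ≡ 1, so λ ≡ 57.
  x = λ² - 43 - 10 = 3249 - 53 ≡ 10; y = λ·(43 - 10) - 0 ≡ 52. → (10, 52)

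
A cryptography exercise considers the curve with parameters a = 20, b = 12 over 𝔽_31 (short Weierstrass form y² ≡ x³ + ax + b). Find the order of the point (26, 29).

5

2P: tangent at (26, 29): λ = (3·26² + 20)/(2·29) ≡ 2/27. 27⁻¹ ≡ 23 (mod 31), so λ ≡ 2·23 ≡ 15.
  x = λ² - 26 - 26 = 225 - 52 ≡ 18; y = λ·(26 - 18) - 29 ≡ 29. → (18, 29)
3P: (18, 29) + (26, 29). λ = (29 - 29)/(26 - 18) ≡ 0/8 mod 31. 8⁻¹ ≡ 4 (mod 31), so λ ≡ 0.
  x = λ² - 18 - 26 = 0 - 44 ≡ 18; y = λ·(18 - 18) - 29 ≡ 2. → (18, 2)
4P: (18, 2) + (26, 29). λ = (29 - 2)/(26 - 18) ≡ 27/8 mod 31. 8⁻¹ ≡ 4 (mod 31), so λ ≡ 15.
  x = λ² - 18 - 26 = 225 - 44 ≡ 26; y = λ·(18 - 26) - 2 ≡ 2. → (26, 2)
5P: (26, 2) + (26, 29): same x and y₁ ≡ -y₂, so the sum is ∞.
5P = ∞, so the order is 5.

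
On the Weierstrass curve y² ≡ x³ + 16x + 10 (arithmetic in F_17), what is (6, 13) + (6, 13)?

tangent at (6, 13): λ = (3·6² + 16)/(2·13) ≡ 5/9. 9⁻¹ ≡ 2 (mod 17) since 9·2 = 18 ≡ 1, so λ ≡ 5·2 ≡ 10.
  x = λ² - 6 - 6 = 100 - 12 ≡ 3; y = λ·(6 - 3) - 13 ≡ 0. → (3, 0)

(3, 0)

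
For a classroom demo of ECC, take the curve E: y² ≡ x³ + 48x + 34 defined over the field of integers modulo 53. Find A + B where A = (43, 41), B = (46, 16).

(4, 5)

(43, 41) + (46, 16). λ = (16 - 41)/(46 - 43) ≡ 28/3 mod 53. 3⁻¹ ≡ 18 (mod 53) since 3·18 = 54 ≡ 1, so λ ≡ 27.
  x = λ² - 43 - 46 = 729 - 89 ≡ 4; y = λ·(43 - 4) - 41 ≡ 5. → (4, 5)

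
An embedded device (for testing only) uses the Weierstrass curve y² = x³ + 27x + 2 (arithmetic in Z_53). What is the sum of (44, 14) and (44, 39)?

The two points share x = 44 and their y-coordinates satisfy 14 + 39 ≡ 0 (mod 53), so they are inverses. Their sum is the point at infinity.

O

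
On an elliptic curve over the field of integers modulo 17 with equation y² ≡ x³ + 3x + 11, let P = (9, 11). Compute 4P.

(1, 10)

Repeated addition: build up to 4P.
2P: tangent at (9, 11): λ = (3·9² + 3)/(2·11) ≡ 8/5. 5⁻¹ ≡ 7 (mod 17), so λ ≡ 8·7 ≡ 5.
  x = λ² - 9 - 9 = 25 - 18 ≡ 7; y = λ·(9 - 7) - 11 ≡ 16. → (7, 16)
3P: (7, 16) + (9, 11). λ = (11 - 16)/(9 - 7) ≡ 12/2 mod 17. 2⁻¹ ≡ 9 (mod 17) since 2·9 = 18 ≡ 1, so λ ≡ 6.
  x = λ² - 7 - 9 = 36 - 16 ≡ 3; y = λ·(7 - 3) - 16 ≡ 8. → (3, 8)
4P: (3, 8) + (9, 11). λ = (11 - 8)/(9 - 3) ≡ 3/6 mod 17. 6⁻¹ ≡ 3 (mod 17) since 6·3 = 18 ≡ 1, so λ ≡ 9.
  x = λ² - 3 - 9 = 81 - 12 ≡ 1; y = λ·(3 - 1) - 8 ≡ 10. → (1, 10)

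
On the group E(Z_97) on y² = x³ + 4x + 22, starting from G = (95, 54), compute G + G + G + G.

(82, 51)

Repeated addition: build up to 4G.
2G: tangent at (95, 54): λ = (3·95² + 4)/(2·54) ≡ 16/11. 11⁻¹ ≡ 53 (mod 97), so λ ≡ 16·53 ≡ 72.
  x = λ² - 95 - 95 = 5184 - 190 ≡ 47; y = λ·(95 - 47) - 54 ≡ 7. → (47, 7)
3G: (47, 7) + (95, 54). λ = (54 - 7)/(95 - 47) ≡ 47/48 mod 97. 48⁻¹ ≡ 95 (mod 97) since 48·95 = 4560 ≡ 1, so λ ≡ 3.
  x = λ² - 47 - 95 = 9 - 142 ≡ 61; y = λ·(47 - 61) - 7 ≡ 48. → (61, 48)
4G: (61, 48) + (95, 54). λ = (54 - 48)/(95 - 61) ≡ 6/34 mod 97. 34⁻¹ ≡ 20 (mod 97), so λ ≡ 23.
  x = λ² - 61 - 95 = 529 - 156 ≡ 82; y = λ·(61 - 82) - 48 ≡ 51. → (82, 51)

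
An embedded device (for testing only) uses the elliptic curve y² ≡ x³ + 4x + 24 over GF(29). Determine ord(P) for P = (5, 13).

2P: tangent at (5, 13): λ = (3·5² + 4)/(2·13) ≡ 21/26. 26⁻¹ ≡ 19 (mod 29), so λ ≡ 21·19 ≡ 22.
  x = λ² - 5 - 5 = 484 - 10 ≡ 10; y = λ·(5 - 10) - 13 ≡ 22. → (10, 22)
3P: (10, 22) + (5, 13). λ = (13 - 22)/(5 - 10) ≡ 20/24 mod 29. 24⁻¹ ≡ 23 (mod 29), so λ ≡ 25.
  x = λ² - 10 - 5 = 625 - 15 ≡ 1; y = λ·(10 - 1) - 22 ≡ 0. → (1, 0)
4P: (1, 0) + (5, 13). λ = (13 - 0)/(5 - 1) ≡ 13/4 mod 29. 4⁻¹ ≡ 22 (mod 29), so λ ≡ 25.
  x = λ² - 1 - 5 = 625 - 6 ≡ 10; y = λ·(1 - 10) - 0 ≡ 7. → (10, 7)
5P: (10, 7) + (5, 13). λ = (13 - 7)/(5 - 10) ≡ 6/24 mod 29. 24⁻¹ ≡ 23 (mod 29), so λ ≡ 22.
  x = λ² - 10 - 5 = 484 - 15 ≡ 5; y = λ·(10 - 5) - 7 ≡ 16. → (5, 16)
6P: (5, 16) + (5, 13): same x and y₁ ≡ -y₂, so the sum is 𝒪.
6P = 𝒪, so the order is 6.

6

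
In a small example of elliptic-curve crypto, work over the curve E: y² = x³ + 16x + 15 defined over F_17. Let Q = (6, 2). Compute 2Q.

(14, 5)

tangent at (6, 2): λ = (3·6² + 16)/(2·2) ≡ 5/4. 4⁻¹ ≡ 13 (mod 17), so λ ≡ 5·13 ≡ 14.
  x = λ² - 6 - 6 = 196 - 12 ≡ 14; y = λ·(6 - 14) - 2 ≡ 5. → (14, 5)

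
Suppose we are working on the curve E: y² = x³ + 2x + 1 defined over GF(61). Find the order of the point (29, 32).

2P: tangent at (29, 32): λ = (3·29² + 2)/(2·32) ≡ 24/3. 3⁻¹ ≡ 41 (mod 61) since 3·41 = 123 ≡ 1, so λ ≡ 24·41 ≡ 8.
  x = λ² - 29 - 29 = 64 - 58 ≡ 6; y = λ·(29 - 6) - 32 ≡ 30. → (6, 30)
3P: (6, 30) + (29, 32). λ = (32 - 30)/(29 - 6) ≡ 2/23 mod 61. 23⁻¹ ≡ 8 (mod 61), so λ ≡ 16.
  x = λ² - 6 - 29 = 256 - 35 ≡ 38; y = λ·(6 - 38) - 30 ≡ 7. → (38, 7)
4P: (38, 7) + (29, 32). λ = (32 - 7)/(29 - 38) ≡ 25/52 mod 61. 52⁻¹ ≡ 27 (mod 61), so λ ≡ 4.
  x = λ² - 38 - 29 = 16 - 67 ≡ 10; y = λ·(38 - 10) - 7 ≡ 44. → (10, 44)
5P: (10, 44) + (29, 32). λ = (32 - 44)/(29 - 10) ≡ 49/19 mod 61. 19⁻¹ ≡ 45 (mod 61), so λ ≡ 9.
  x = λ² - 10 - 29 = 81 - 39 ≡ 42; y = λ·(10 - 42) - 44 ≡ 34. → (42, 34)
6P: (42, 34) + (29, 32). λ = (32 - 34)/(29 - 42) ≡ 59/48 mod 61. 48⁻¹ ≡ 14 (mod 61) since 48·14 = 672 ≡ 1, so λ ≡ 33.
  x = λ² - 42 - 29 = 1089 - 71 ≡ 42; y = λ·(42 - 42) - 34 ≡ 27. → (42, 27)
7P: (42, 27) + (29, 32). λ = (32 - 27)/(29 - 42) ≡ 5/48 mod 61. 48⁻¹ ≡ 14 (mod 61) since 48·14 = 672 ≡ 1, so λ ≡ 9.
  x = λ² - 42 - 29 = 81 - 71 ≡ 10; y = λ·(42 - 10) - 27 ≡ 17. → (10, 17)
8P: (10, 17) + (29, 32). λ = (32 - 17)/(29 - 10) ≡ 15/19 mod 61. 19⁻¹ ≡ 45 (mod 61) since 19·45 = 855 ≡ 1, so λ ≡ 4.
  x = λ² - 10 - 29 = 16 - 39 ≡ 38; y = λ·(10 - 38) - 17 ≡ 54. → (38, 54)
9P: (38, 54) + (29, 32). λ = (32 - 54)/(29 - 38) ≡ 39/52 mod 61. 52⁻¹ ≡ 27 (mod 61), so λ ≡ 16.
  x = λ² - 38 - 29 = 256 - 67 ≡ 6; y = λ·(38 - 6) - 54 ≡ 31. → (6, 31)
10P: (6, 31) + (29, 32). λ = (32 - 31)/(29 - 6) ≡ 1/23 mod 61. 23⁻¹ ≡ 8 (mod 61) since 23·8 = 184 ≡ 1, so λ ≡ 8.
  x = λ² - 6 - 29 = 64 - 35 ≡ 29; y = λ·(6 - 29) - 31 ≡ 29. → (29, 29)
11P: (29, 29) + (29, 32): same x and y₁ ≡ -y₂, so the sum is 𝒪.
11P = 𝒪, so the order is 11.

11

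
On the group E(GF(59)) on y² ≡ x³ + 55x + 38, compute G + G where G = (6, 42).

tangent at (6, 42): λ = (3·6² + 55)/(2·42) ≡ 45/25. 25⁻¹ ≡ 26 (mod 59), so λ ≡ 45·26 ≡ 49.
  x = λ² - 6 - 6 = 2401 - 12 ≡ 29; y = λ·(6 - 29) - 42 ≡ 11. → (29, 11)

(29, 11)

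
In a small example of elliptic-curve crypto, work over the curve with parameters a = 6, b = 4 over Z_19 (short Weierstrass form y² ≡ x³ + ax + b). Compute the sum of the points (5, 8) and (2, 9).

(10, 0)

(5, 8) + (2, 9). λ = (9 - 8)/(2 - 5) ≡ 1/16 mod 19. 16⁻¹ ≡ 6 (mod 19), so λ ≡ 6.
  x = λ² - 5 - 2 = 36 - 7 ≡ 10; y = λ·(5 - 10) - 8 ≡ 0. → (10, 0)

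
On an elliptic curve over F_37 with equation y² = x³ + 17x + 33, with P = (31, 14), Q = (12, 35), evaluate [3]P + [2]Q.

(31, 14)

First 3P:
Repeated addition: build up to 3P.
2P: tangent at (31, 14): λ = (3·31² + 17)/(2·14) ≡ 14/28. 28⁻¹ ≡ 4 (mod 37), so λ ≡ 14·4 ≡ 19.
  x = λ² - 31 - 31 = 361 - 62 ≡ 3; y = λ·(31 - 3) - 14 ≡ 0. → (3, 0)
3P: (3, 0) + (31, 14). λ = (14 - 0)/(31 - 3) ≡ 14/28 mod 37. 28⁻¹ ≡ 4 (mod 37), so λ ≡ 19.
  x = λ² - 3 - 31 = 361 - 34 ≡ 31; y = λ·(3 - 31) - 0 ≡ 23. → (31, 23)
3P = (31, 23).
Next 2Q:
Repeated addition: build up to 2Q.
2Q: tangent at (12, 35): λ = (3·12² + 17)/(2·35) ≡ 5/33. 33⁻¹ ≡ 9 (mod 37) since 33·9 = 297 ≡ 1, so λ ≡ 5·9 ≡ 8.
  x = λ² - 12 - 12 = 64 - 24 ≡ 3; y = λ·(12 - 3) - 35 ≡ 0. → (3, 0)
2Q = (3, 0).
Finally 3P + 2Q:
(31, 23) + (3, 0). λ = (0 - 23)/(3 - 31) ≡ 14/9 mod 37. 9⁻¹ ≡ 33 (mod 37) since 9·33 = 297 ≡ 1, so λ ≡ 18.
  x = λ² - 31 - 3 = 324 - 34 ≡ 31; y = λ·(31 - 31) - 23 ≡ 14. → (31, 14)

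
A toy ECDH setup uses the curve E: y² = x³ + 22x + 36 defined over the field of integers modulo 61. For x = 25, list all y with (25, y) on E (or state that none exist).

x³ + 22x + 36 = 16211 ≡ 46 (mod 61).
Square roots of 46 mod 61: 30 and 31 (since 30² = 900 ≡ 46).

30, 31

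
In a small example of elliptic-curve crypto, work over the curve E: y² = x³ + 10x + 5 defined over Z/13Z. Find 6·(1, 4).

Write Q = (1, 4).
Double-and-add on 6 = (110)₂. Start with Q = (1, 4) for the leading 1-bit.
double: tangent at (1, 4): λ = (3·1² + 10)/(2·4) ≡ 0/8. 8⁻¹ ≡ 5 (mod 13) since 8·5 = 40 ≡ 1, so λ ≡ 0·5 ≡ 0.
  x = λ² - 1 - 1 = 0 - 2 ≡ 11; y = λ·(1 - 11) - 4 ≡ 9. → (11, 9)
add Q: (11, 9) + (1, 4). λ = (4 - 9)/(1 - 11) ≡ 8/3 mod 13. 3⁻¹ ≡ 9 (mod 13) since 3·9 = 27 ≡ 1, so λ ≡ 7.
  x = λ² - 11 - 1 = 49 - 12 ≡ 11; y = λ·(11 - 11) - 9 ≡ 4. → (11, 4)
double: tangent at (11, 4): λ = (3·11² + 10)/(2·4) ≡ 9/8. 8⁻¹ ≡ 5 (mod 13) since 8·5 = 40 ≡ 1, so λ ≡ 9·5 ≡ 6.
  x = λ² - 11 - 11 = 36 - 22 ≡ 1; y = λ·(11 - 1) - 4 ≡ 4. → (1, 4)

(1, 4)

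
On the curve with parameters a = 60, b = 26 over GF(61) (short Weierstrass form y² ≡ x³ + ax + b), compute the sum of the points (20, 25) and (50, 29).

(20, 25) + (50, 29). λ = (29 - 25)/(50 - 20) ≡ 4/30 mod 61. 30⁻¹ ≡ 59 (mod 61) since 30·59 = 1770 ≡ 1, so λ ≡ 53.
  x = λ² - 20 - 50 = 2809 - 70 ≡ 55; y = λ·(20 - 55) - 25 ≡ 11. → (55, 11)

(55, 11)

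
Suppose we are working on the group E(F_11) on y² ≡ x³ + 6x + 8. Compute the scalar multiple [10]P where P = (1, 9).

(1, 9)

Repeated addition: build up to 10P.
2P: tangent at (1, 9): λ = (3·1² + 6)/(2·9) ≡ 9/7. 7⁻¹ ≡ 8 (mod 11), so λ ≡ 9·8 ≡ 6.
  x = λ² - 1 - 1 = 36 - 2 ≡ 1; y = λ·(1 - 1) - 9 ≡ 2. → (1, 2)
3P: (1, 2) + (1, 9): same x and y₁ ≡ -y₂, so the sum is 𝒪.
4P: 𝒪 + (1, 9) = (1, 9) (identity).
5P: tangent at (1, 9): λ = (3·1² + 6)/(2·9) ≡ 9/7. 7⁻¹ ≡ 8 (mod 11) since 7·8 = 56 ≡ 1, so λ ≡ 9·8 ≡ 6.
  x = λ² - 1 - 1 = 36 - 2 ≡ 1; y = λ·(1 - 1) - 9 ≡ 2. → (1, 2)
6P: (1, 2) + (1, 9): same x and y₁ ≡ -y₂, so the sum is 𝒪.
7P: 𝒪 + (1, 9) = (1, 9) (identity).
8P: tangent at (1, 9): λ = (3·1² + 6)/(2·9) ≡ 9/7. 7⁻¹ ≡ 8 (mod 11) since 7·8 = 56 ≡ 1, so λ ≡ 9·8 ≡ 6.
  x = λ² - 1 - 1 = 36 - 2 ≡ 1; y = λ·(1 - 1) - 9 ≡ 2. → (1, 2)
9P: (1, 2) + (1, 9): same x and y₁ ≡ -y₂, so the sum is 𝒪.
10P: 𝒪 + (1, 9) = (1, 9) (identity).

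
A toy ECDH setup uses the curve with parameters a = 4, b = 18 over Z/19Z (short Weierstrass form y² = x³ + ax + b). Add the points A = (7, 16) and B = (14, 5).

(9, 17)

(7, 16) + (14, 5). λ = (5 - 16)/(14 - 7) ≡ 8/7 mod 19. 7⁻¹ ≡ 11 (mod 19) since 7·11 = 77 ≡ 1, so λ ≡ 12.
  x = λ² - 7 - 14 = 144 - 21 ≡ 9; y = λ·(7 - 9) - 16 ≡ 17. → (9, 17)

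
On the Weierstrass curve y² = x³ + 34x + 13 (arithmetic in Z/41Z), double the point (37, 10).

tangent at (37, 10): λ = (3·37² + 34)/(2·10) ≡ 0/20. 20⁻¹ ≡ 39 (mod 41), so λ ≡ 0·39 ≡ 0.
  x = λ² - 37 - 37 = 0 - 74 ≡ 8; y = λ·(37 - 8) - 10 ≡ 31. → (8, 31)

(8, 31)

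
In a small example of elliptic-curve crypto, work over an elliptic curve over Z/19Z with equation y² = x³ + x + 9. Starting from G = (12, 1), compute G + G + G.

(15, 13)

Repeated addition: build up to 3G.
2G: tangent at (12, 1): λ = (3·12² + 1)/(2·1) ≡ 15/2. 2⁻¹ ≡ 10 (mod 19), so λ ≡ 15·10 ≡ 17.
  x = λ² - 12 - 12 = 289 - 24 ≡ 18; y = λ·(12 - 18) - 1 ≡ 11. → (18, 11)
3G: (18, 11) + (12, 1). λ = (1 - 11)/(12 - 18) ≡ 9/13 mod 19. 13⁻¹ ≡ 3 (mod 19) since 13·3 = 39 ≡ 1, so λ ≡ 8.
  x = λ² - 18 - 12 = 64 - 30 ≡ 15; y = λ·(18 - 15) - 11 ≡ 13. → (15, 13)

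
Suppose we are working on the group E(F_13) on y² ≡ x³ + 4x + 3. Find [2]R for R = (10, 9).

(7, 7)

tangent at (10, 9): λ = (3·10² + 4)/(2·9) ≡ 5/5. 5⁻¹ ≡ 8 (mod 13), so λ ≡ 5·8 ≡ 1.
  x = λ² - 10 - 10 = 1 - 20 ≡ 7; y = λ·(10 - 7) - 9 ≡ 7. → (7, 7)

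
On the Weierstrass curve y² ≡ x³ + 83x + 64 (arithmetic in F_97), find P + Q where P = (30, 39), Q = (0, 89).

(59, 74)

(30, 39) + (0, 89). λ = (89 - 39)/(0 - 30) ≡ 50/67 mod 97. 67⁻¹ ≡ 42 (mod 97), so λ ≡ 63.
  x = λ² - 30 - 0 = 3969 - 30 ≡ 59; y = λ·(30 - 59) - 39 ≡ 74. → (59, 74)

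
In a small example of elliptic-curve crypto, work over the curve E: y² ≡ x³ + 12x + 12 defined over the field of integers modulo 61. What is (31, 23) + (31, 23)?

(38, 47)

tangent at (31, 23): λ = (3·31² + 12)/(2·23) ≡ 28/46. 46⁻¹ ≡ 4 (mod 61), so λ ≡ 28·4 ≡ 51.
  x = λ² - 31 - 31 = 2601 - 62 ≡ 38; y = λ·(31 - 38) - 23 ≡ 47. → (38, 47)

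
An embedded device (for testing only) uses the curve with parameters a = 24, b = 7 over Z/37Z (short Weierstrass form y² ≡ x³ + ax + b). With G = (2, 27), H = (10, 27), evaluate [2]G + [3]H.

(16, 26)

First 2G:
Repeated addition: build up to 2G.
2G: tangent at (2, 27): λ = (3·2² + 24)/(2·27) ≡ 36/17. 17⁻¹ ≡ 24 (mod 37), so λ ≡ 36·24 ≡ 13.
  x = λ² - 2 - 2 = 169 - 4 ≡ 17; y = λ·(2 - 17) - 27 ≡ 0. → (17, 0)
2G = (17, 0).
Next 3H:
Repeated addition: build up to 3H.
2H: tangent at (10, 27): λ = (3·10² + 24)/(2·27) ≡ 28/17. 17⁻¹ ≡ 24 (mod 37) since 17·24 = 408 ≡ 1, so λ ≡ 28·24 ≡ 6.
  x = λ² - 10 - 10 = 36 - 20 ≡ 16; y = λ·(10 - 16) - 27 ≡ 11. → (16, 11)
3H: (16, 11) + (10, 27). λ = (27 - 11)/(10 - 16) ≡ 16/31 mod 37. 31⁻¹ ≡ 6 (mod 37) since 31·6 = 186 ≡ 1, so λ ≡ 22.
  x = λ² - 16 - 10 = 484 - 26 ≡ 14; y = λ·(16 - 14) - 11 ≡ 33. → (14, 33)
3H = (14, 33).
Finally 2G + 3H:
(17, 0) + (14, 33). λ = (33 - 0)/(14 - 17) ≡ 33/34 mod 37. 34⁻¹ ≡ 12 (mod 37) since 34·12 = 408 ≡ 1, so λ ≡ 26.
  x = λ² - 17 - 14 = 676 - 31 ≡ 16; y = λ·(17 - 16) - 0 ≡ 26. → (16, 26)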